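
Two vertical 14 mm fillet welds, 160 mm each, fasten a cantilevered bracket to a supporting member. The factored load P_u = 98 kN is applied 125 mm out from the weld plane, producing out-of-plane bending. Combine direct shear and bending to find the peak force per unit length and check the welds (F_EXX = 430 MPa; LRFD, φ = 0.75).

L_w = 2 × 160 = 320 mm; section modulus (unit throat) S = 2 × L²/6 = 8533 mm².
Direct shear f_v = P/L_w = 98×10³/320 = 306.2 N/mm.
Moment M = P × e = 98×10³ × 125 = 12250000 N·mm; bending f_b = M/S = 1436 N/mm.
f_max = √(f_v² + f_b²) = √(306.2² + 1436²) = 1468 N/mm.
φr_n = 0.75 × 0.6 × 430 × (0.707 × 14) = 1915 N/mm → adequate.

f_max ≈ 1470 N/mm; adequate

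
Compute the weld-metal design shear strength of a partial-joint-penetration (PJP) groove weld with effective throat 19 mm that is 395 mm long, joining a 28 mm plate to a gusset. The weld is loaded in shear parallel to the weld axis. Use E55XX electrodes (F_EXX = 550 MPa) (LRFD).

Effective throat (given) t_e = 19 mm.
A_we = 19 × 395 = 7505 mm².
F_nw = 0.6 F_EXX = 330 MPa.
φR_n = 0.75 × 330 × 7505 × 10⁻³ = 1857 kN.

φR_n ≈ 1860 kN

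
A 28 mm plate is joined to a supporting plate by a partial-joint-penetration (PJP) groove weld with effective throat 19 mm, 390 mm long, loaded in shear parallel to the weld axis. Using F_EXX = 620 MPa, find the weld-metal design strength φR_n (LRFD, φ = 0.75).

φR_n ≈ 2070 kN

Effective throat (given) t_e = 19 mm.
A_we = 19 × 390 = 7410 mm².
F_nw = 0.6 F_EXX = 372 MPa.
φR_n = 0.75 × 372 × 7410 × 10⁻³ = 2067 kN.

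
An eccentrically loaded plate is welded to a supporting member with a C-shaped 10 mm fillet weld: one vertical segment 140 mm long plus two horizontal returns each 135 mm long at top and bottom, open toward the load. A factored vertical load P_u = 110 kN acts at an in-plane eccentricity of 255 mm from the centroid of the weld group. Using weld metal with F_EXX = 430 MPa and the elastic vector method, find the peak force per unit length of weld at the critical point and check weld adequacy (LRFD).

Total weld length L_w = 410 mm. Treat welds as unit-width lines.
Centroid: x̄ = 2×135×67.5 / 410 = 44.45 mm from the vertical weld.
Polar moment about centroid: J = I_x + I_y = [140³/12 + 2×135×70²] + [140×44.45² + 2(135³/12 + 135×23.05²)] = 2382000 mm³.
Direct shear f_v = P/L_w = 110×10³ / 410 = 268.3 N/mm (vertical).
Torsion M = P·e = 110×10³ × 255 = 28050000 N·mm.
Critical point at (x, y) = (90.55, 70) from centroid. f_tx = M·y/J = 824.4 N/mm; f_ty = M·x/J = 1066 N/mm.
Resultant f_max = √[f_tx² + (f_v + f_ty)²] = √[824.4² + (268.3 + 1066)²] = 1569 N/mm.
Capacity per unit length: φr_n = 0.75 × 0.6 × 430 × (0.707 × 10) = 1368 N/mm.
1569 > 1368 → NOT adequate.

f_max ≈ 1570 N/mm; NOT adequate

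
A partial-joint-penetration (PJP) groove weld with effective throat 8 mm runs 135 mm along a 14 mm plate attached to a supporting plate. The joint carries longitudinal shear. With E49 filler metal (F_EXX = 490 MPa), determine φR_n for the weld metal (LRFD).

Effective throat (given) t_e = 8 mm.
A_we = 8 × 135 = 1080 mm².
F_nw = 0.6 F_EXX = 294 MPa.
φR_n = 0.75 × 294 × 1080 × 10⁻³ = 238.1 kN.

φR_n ≈ 238 kN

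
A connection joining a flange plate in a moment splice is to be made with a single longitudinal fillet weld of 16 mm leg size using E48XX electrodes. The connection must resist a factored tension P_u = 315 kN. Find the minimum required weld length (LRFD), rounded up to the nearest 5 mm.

L = 130 mm

E48XX → F_EXX = 480 MPa.
Throat t_e = 0.707 × 16 = 11.31 mm.
φr_n = 0.75 × 0.6 × 480 × 11.31 × 10⁻³ = 2.443 kN/mm.
L_req = P_u / φr_n = 315 / 2.443 = 128.9 mm total.
Round up → use L = 130 mm.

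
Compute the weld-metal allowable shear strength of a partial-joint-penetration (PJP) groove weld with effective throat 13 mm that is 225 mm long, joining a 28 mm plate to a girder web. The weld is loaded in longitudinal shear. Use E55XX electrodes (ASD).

E55XX → F_EXX = 550 MPa.
Effective throat (given) t_e = 13 mm.
A_we = 13 × 225 = 2925 mm².
F_nw = 0.6 F_EXX = 330 MPa.
R_n/Ω = (330 × 2925) / 2.0 × 10⁻³ = 482.6 kN.

R_n/Ω ≈ 483 kN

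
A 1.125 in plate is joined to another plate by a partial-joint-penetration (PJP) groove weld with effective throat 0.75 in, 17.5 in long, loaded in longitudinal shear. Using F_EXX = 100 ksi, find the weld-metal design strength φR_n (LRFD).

φR_n ≈ 591 kip

Effective throat (given) t_e = 0.75 in.
A_we = 0.75 × 17.5 = 13.12 in².
F_nw = 0.6 F_EXX = 60 ksi.
φR_n = 0.75 × 60 × 13.12 = 590.6 kip.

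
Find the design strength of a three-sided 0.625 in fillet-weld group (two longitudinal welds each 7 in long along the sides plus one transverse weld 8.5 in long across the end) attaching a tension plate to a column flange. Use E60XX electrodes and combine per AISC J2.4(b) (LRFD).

φR_n ≈ 294 kips

E60XX → F_EXX = 60 ksi.
t_e = 0.707 × 0.625 = 0.4419 in.
R_nwl = 0.6 × 60 × 0.4419 × 14 = 222.7 kips (longitudinal, 2 welds).
R_nwt = 0.6 × 60 × 0.4419 × 8.5 = 135.2 kips (transverse, base value).
(i) R_nwl + R_nwt = 357.9 kips; (ii) 0.85 R_nwl + 1.5 R_nwt = 392.1 kips.
R_n = max = 392.1 kips [governs: (ii)]; φR_n = 294.1 kips.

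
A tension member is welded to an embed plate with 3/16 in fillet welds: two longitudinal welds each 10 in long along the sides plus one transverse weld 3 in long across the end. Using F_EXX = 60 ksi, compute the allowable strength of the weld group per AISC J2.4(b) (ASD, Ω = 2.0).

R_n/Ω ≈ 54.9 kips

t_e = 0.707 × 0.1875 = 0.1326 in.
R_nwl = 0.6 × 60 × 0.1326 × 20 = 95.44 kips (longitudinal, 2 welds).
R_nwt = 0.6 × 60 × 0.1326 × 3 = 14.32 kips (transverse, base value).
(i) R_nwl + R_nwt = 109.8 kips; (ii) 0.85 R_nwl + 1.5 R_nwt = 102.6 kips.
R_n = max = 109.8 kips [governs: (i)]; R_n/Ω = 54.88 kips.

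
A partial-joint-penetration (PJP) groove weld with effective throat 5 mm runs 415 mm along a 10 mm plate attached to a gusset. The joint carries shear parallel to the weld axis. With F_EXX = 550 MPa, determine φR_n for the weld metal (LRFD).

Effective throat (given) t_e = 5 mm.
A_we = 5 × 415 = 2075 mm².
F_nw = 0.6 F_EXX = 330 MPa.
φR_n = 0.75 × 330 × 2075 × 10⁻³ = 513.6 kN.

φR_n ≈ 514 kN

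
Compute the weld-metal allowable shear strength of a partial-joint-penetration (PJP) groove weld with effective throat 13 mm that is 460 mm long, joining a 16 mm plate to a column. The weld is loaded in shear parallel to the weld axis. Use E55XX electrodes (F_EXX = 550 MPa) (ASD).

R_n/Ω ≈ 987 kN

Effective throat (given) t_e = 13 mm.
A_we = 13 × 460 = 5980 mm².
F_nw = 0.6 F_EXX = 330 MPa.
R_n/Ω = (330 × 5980) / 2.0 × 10⁻³ = 986.7 kN.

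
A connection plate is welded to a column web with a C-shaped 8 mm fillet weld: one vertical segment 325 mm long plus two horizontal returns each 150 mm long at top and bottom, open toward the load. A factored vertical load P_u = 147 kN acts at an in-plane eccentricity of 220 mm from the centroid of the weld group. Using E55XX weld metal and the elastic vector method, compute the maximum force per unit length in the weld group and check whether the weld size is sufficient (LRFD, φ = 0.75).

E55XX → F_EXX = 550 MPa.
Total weld length L_w = 625 mm. Treat welds as unit-width lines.
Centroid: x̄ = 2×150×75 / 625 = 36 mm from the vertical weld.
Polar moment about centroid: J = I_x + I_y = [325³/12 + 2×150×162.5²] + [325×36² + 2(150³/12 + 150×39²)] = 12220000 mm³.
Direct shear f_v = P/L_w = 147×10³ / 625 = 235.2 N/mm (vertical).
Torsion M = P·e = 147×10³ × 220 = 32340000 N·mm.
Critical point at (x, y) = (114, 162.5) from centroid. f_tx = M·y/J = 430 N/mm; f_ty = M·x/J = 301.6 N/mm.
Resultant f_max = √[f_tx² + (f_v + f_ty)²] = √[430² + (235.2 + 301.6)²] = 687.8 N/mm.
Capacity per unit length: φr_n = 0.75 × 0.6 × 550 × (0.707 × 8) = 1400 N/mm.
687.8 ≤ 1400 → adequate.

f_max ≈ 688 N/mm; adequate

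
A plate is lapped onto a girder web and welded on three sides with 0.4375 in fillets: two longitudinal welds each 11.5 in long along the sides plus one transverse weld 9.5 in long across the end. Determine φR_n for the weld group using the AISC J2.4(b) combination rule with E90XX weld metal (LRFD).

φR_n ≈ 423 kips

E90XX → F_EXX = 90 ksi.
t_e = 0.707 × 0.4375 = 0.3093 in.
R_nwl = 0.6 × 90 × 0.3093 × 23 = 384.2 kips (longitudinal, 2 welds).
R_nwt = 0.6 × 90 × 0.3093 × 9.5 = 158.7 kips (transverse, base value).
(i) R_nwl + R_nwt = 542.8 kips; (ii) 0.85 R_nwl + 1.5 R_nwt = 564.6 kips.
R_n = max = 564.6 kips [governs: (ii)]; φR_n = 423.4 kips.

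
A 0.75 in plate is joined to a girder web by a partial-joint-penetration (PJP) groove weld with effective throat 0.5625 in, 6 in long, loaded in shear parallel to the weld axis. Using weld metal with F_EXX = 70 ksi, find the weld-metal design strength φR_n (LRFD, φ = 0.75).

Effective throat (given) t_e = 0.5625 in.
A_we = 0.5625 × 6 = 3.375 in².
F_nw = 0.6 F_EXX = 42 ksi.
φR_n = 0.75 × 42 × 3.375 = 106.3 kip.

φR_n ≈ 106 kip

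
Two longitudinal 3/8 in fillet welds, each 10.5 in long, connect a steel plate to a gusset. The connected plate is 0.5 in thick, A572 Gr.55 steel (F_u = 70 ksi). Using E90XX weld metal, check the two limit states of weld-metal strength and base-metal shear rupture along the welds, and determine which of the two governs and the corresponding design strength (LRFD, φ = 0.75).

E90XX → F_EXX = 90 ksi.
t_e = 0.707 × 0.375 = 0.2651 in; L = 21 in.
Weld metal: φR_n = 0.75 × 0.6 × 90 × 0.2651 × 21 = 225.5 kip.
Base metal (shear rupture): φR_n = 0.75 × 0.6 × 70 × 0.5 × 21 = 330.8 kip.
Governing: weld metal.

φR_n ≈ 225 kip (weld metal governs)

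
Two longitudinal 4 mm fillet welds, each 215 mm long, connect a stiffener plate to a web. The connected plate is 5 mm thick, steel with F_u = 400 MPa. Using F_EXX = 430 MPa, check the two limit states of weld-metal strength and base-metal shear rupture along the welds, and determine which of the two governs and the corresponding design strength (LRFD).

φR_n ≈ 235 kN (weld metal governs)

t_e = 0.707 × 4 = 2.828 mm; L = 430 mm.
Weld metal: φR_n = 0.75 × 0.6 × 430 × 2.828 × 430 × 10⁻³ = 235.3 kN.
Base metal (shear rupture): φR_n = 0.75 × 0.6 × 400 × 5 × 430 × 10⁻³ = 387 kN.
Governing: weld metal.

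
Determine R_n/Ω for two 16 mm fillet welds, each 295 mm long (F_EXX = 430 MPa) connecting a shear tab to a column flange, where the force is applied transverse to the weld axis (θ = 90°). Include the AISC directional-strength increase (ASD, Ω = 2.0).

t_e = 0.707 × 16 = 11.31 mm; A_we = 11.31 × 590 = 6674 mm².
Directional factor: 1.0 + 0.5 sin^1.5(90°) = 1.5.
F_nw = 0.6 × 430 × 1.5 = 387 MPa.
R_n/Ω = (387 × 6674) / 2.0 × 10⁻³ = 1291 kN.

R_n/Ω ≈ 1290 kN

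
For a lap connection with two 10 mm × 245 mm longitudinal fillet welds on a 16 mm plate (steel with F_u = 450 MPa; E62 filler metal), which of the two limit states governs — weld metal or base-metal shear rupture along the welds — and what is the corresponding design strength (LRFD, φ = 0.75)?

φR_n ≈ 967 kN (weld metal governs)

E62XX → F_EXX = 620 MPa.
t_e = 0.707 × 10 = 7.07 mm; L = 490 mm.
Weld metal: φR_n = 0.75 × 0.6 × 620 × 7.07 × 490 × 10⁻³ = 966.5 kN.
Base metal (shear rupture): φR_n = 0.75 × 0.6 × 450 × 16 × 490 × 10⁻³ = 1588 kN.
Governing: weld metal.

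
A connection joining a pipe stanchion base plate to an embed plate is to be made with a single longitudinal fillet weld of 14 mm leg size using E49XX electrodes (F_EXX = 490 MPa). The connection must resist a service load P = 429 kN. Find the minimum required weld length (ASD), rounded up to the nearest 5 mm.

Throat t_e = 0.707 × 14 = 9.898 mm.
r_n/Ω = (0.6 × 490 × 9.898) / 2.0 = 1455 N/mm = 1.455 kN/mm.
L_req = P / (r_n/Ω) = 429 / 1.455 = 294.8 mm total.
Round up → use L = 295 mm.

L = 295 mm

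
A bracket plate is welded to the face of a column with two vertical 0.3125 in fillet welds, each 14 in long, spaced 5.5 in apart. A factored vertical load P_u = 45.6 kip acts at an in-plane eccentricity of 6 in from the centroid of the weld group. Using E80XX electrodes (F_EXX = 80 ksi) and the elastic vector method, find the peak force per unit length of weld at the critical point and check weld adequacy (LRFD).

f_max ≈ 3.97 kip/in; adequate

Total weld length L_w = 28 in. Treat welds as unit-width lines.
Polar moment about centroid: J = 2[d³/12 + d(b/2)²] = 2[14³/12 + 14×2.75²] = 669.1 in³.
Direct shear f_v = P/L_w = 45.6 / 28 = 1.629 kip/in (vertical).
Torsion M = P·e = 45.6 × 6 = 273.6 kip·in.
Critical point at (x, y) = (2.75, 7) from centroid. f_tx = M·y/J = 2.862 kip/in; f_ty = M·x/J = 1.125 kip/in.
Resultant f_max = √[f_tx² + (f_v + f_ty)²] = √[2.862² + (1.629 + 1.125)²] = 3.972 kip/in.
Capacity per unit length: φr_n = 0.75 × 0.6 × 80 × (0.707 × 0.3125) = 7.954 kip/in.
3.972 ≤ 7.954 → adequate.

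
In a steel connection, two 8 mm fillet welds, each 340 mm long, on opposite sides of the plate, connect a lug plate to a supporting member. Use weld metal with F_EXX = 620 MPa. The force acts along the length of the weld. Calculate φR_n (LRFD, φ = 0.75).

Effective throat t_e = 0.707 × 8 = 5.656 mm.
Total length L = 680 mm; A_we = 5.656 × 680 = 3846 mm².
F_nw = 0.6 F_EXX = 0.6 × 620 = 372 MPa.
φR_n = 0.75 × 372 × 3846 × 10⁻³ = 1073 kN.

φR_n ≈ 1070 kN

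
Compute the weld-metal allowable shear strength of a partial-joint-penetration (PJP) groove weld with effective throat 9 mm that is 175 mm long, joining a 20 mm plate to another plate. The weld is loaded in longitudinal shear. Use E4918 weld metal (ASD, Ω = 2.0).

E49XX → F_EXX = 490 MPa.
Effective throat (given) t_e = 9 mm.
A_we = 9 × 175 = 1575 mm².
F_nw = 0.6 F_EXX = 294 MPa.
R_n/Ω = (294 × 1575) / 2.0 × 10⁻³ = 231.5 kN.

R_n/Ω ≈ 232 kN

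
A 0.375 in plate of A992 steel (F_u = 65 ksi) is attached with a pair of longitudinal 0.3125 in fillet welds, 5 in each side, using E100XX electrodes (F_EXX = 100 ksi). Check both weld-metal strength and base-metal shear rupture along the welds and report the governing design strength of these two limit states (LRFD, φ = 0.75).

φR_n ≈ 99.4 kips (weld metal governs)

t_e = 0.707 × 0.3125 = 0.2209 in; L = 10 in.
Weld metal: φR_n = 0.75 × 0.6 × 100 × 0.2209 × 10 = 99.42 kips.
Base metal (shear rupture): φR_n = 0.75 × 0.6 × 65 × 0.375 × 10 = 109.7 kips.
Governing: weld metal.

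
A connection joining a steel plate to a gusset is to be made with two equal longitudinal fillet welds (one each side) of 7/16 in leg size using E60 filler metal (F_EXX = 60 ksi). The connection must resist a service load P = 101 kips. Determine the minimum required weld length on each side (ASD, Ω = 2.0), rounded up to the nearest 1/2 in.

L = 9.5 in on each side

Throat t_e = 0.707 × 0.4375 = 0.3093 in.
r_n/Ω = (0.6 × 60 × 0.3093) / 2.0 = 5.568 kip/in.
L_req = P / (r_n/Ω) = 101 / 5.568 = 18.14 in total.
Per side: 18.14 / 2 = 9.07 in.
Round up → use L = 9.5 in on each side.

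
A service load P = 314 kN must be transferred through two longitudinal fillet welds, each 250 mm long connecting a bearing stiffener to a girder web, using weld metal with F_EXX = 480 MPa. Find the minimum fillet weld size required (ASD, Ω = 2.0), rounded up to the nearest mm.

w = 7 mm

Total weld length L = 500 mm.
Required throat t_e = P × Ω / (0.6 F_EXX × L) = 314 × 2.0 / (0.6 × 480 × 500 × 10⁻³) = 4.361 mm.
Required leg w = t_e / 0.707 = 6.168 mm → use 7 mm.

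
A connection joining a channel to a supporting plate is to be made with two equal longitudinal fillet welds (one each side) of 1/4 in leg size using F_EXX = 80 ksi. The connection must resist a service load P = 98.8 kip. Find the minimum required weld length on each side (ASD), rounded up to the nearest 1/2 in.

Throat t_e = 0.707 × 0.25 = 0.1767 in.
r_n/Ω = (0.6 × 80 × 0.1767) / 2.0 = 4.242 kip/in.
L_req = P / (r_n/Ω) = 98.8 / 4.242 = 23.29 in total.
Per side: 23.29 / 2 = 11.65 in.
Round up → use L = 12 in on each side.

L = 12 in on each side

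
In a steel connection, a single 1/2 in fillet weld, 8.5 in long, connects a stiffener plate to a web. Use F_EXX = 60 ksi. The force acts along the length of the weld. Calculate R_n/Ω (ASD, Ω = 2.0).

R_n/Ω ≈ 54.1 kips

Effective throat t_e = 0.707 × 0.5 = 0.3535 in.
Total length L = 8.5 in; A_we = 0.3535 × 8.5 = 3.005 in².
F_nw = 0.6 F_EXX = 0.6 × 60 = 36 ksi.
R_n = 36 × 3.005 = 108.2 kips; R_n/Ω = 108.2/2.0 = 54.09 kips.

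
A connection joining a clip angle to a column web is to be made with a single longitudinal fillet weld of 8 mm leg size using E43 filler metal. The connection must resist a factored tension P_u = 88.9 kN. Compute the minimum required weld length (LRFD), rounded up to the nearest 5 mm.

E43XX → F_EXX = 430 MPa.
Throat t_e = 0.707 × 8 = 5.656 mm.
φr_n = 0.75 × 0.6 × 430 × 5.656 × 10⁻³ = 1.094 kN/mm.
L_req = P_u / φr_n = 88.9 / 1.094 = 81.23 mm total.
Round up → use L = 85 mm.

L = 85 mm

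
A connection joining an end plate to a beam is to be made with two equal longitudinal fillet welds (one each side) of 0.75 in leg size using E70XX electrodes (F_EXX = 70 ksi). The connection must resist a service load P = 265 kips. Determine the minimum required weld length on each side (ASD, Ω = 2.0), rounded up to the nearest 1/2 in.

L = 12 in on each side

Throat t_e = 0.707 × 0.75 = 0.5302 in.
r_n/Ω = (0.6 × 70 × 0.5302) / 2.0 = 11.14 kip/in.
L_req = P / (r_n/Ω) = 265 / 11.14 = 23.8 in total.
Per side: 23.8 / 2 = 11.9 in.
Round up → use L = 12 in on each side.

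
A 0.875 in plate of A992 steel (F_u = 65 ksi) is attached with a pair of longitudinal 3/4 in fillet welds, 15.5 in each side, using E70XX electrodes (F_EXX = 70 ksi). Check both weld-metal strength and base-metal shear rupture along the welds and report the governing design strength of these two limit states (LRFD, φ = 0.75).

t_e = 0.707 × 0.75 = 0.5302 in; L = 31 in.
Weld metal: φR_n = 0.75 × 0.6 × 70 × 0.5302 × 31 = 517.8 kip.
Base metal (shear rupture): φR_n = 0.75 × 0.6 × 65 × 0.875 × 31 = 793.4 kip.
Governing: weld metal.

φR_n ≈ 518 kip (weld metal governs)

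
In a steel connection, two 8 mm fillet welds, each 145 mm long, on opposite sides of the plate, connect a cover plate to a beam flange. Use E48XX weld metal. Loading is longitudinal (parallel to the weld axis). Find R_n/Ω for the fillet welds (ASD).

R_n/Ω ≈ 236 kN

E48XX → F_EXX = 480 MPa.
Effective throat t_e = 0.707 × 8 = 5.656 mm.
Total length L = 290 mm; A_we = 5.656 × 290 = 1640 mm².
F_nw = 0.6 F_EXX = 0.6 × 480 = 288 MPa.
R_n = 288 × 1640 × 10⁻³ = 472.4 kN; R_n/Ω = 472.4/2.0 = 236.2 kN.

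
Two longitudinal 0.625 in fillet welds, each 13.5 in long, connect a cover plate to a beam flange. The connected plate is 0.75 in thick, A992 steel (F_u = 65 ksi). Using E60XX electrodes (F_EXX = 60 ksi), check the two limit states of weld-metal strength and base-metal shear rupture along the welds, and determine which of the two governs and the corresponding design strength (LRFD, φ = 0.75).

φR_n ≈ 322 kips (weld metal governs)

t_e = 0.707 × 0.625 = 0.4419 in; L = 27 in.
Weld metal: φR_n = 0.75 × 0.6 × 60 × 0.4419 × 27 = 322.1 kips.
Base metal (shear rupture): φR_n = 0.75 × 0.6 × 65 × 0.75 × 27 = 592.3 kips.
Governing: weld metal.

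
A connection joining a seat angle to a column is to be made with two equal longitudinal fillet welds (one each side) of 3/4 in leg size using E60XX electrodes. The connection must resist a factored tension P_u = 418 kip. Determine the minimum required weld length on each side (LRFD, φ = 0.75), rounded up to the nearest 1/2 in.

L = 15 in on each side

E60XX → F_EXX = 60 ksi.
Throat t_e = 0.707 × 0.75 = 0.5302 in.
φr_n = 0.75 × 0.6 × 60 × 0.5302 = 14.32 kip/in.
L_req = P_u / φr_n = 418 / 14.32 = 29.2 in total.
Per side: 29.2 / 2 = 14.6 in.
Round up → use L = 15 in on each side.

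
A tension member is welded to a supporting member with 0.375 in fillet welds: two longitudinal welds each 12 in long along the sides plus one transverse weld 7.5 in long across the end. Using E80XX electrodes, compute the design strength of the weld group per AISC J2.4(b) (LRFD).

E80XX → F_EXX = 80 ksi.
t_e = 0.707 × 0.375 = 0.2651 in.
R_nwl = 0.6 × 80 × 0.2651 × 24 = 305.4 kips (longitudinal, 2 welds).
R_nwt = 0.6 × 80 × 0.2651 × 7.5 = 95.44 kips (transverse, base value).
(i) R_nwl + R_nwt = 400.9 kips; (ii) 0.85 R_nwl + 1.5 R_nwt = 402.8 kips.
R_n = max = 402.8 kips [governs: (ii)]; φR_n = 302.1 kips.

φR_n ≈ 302 kips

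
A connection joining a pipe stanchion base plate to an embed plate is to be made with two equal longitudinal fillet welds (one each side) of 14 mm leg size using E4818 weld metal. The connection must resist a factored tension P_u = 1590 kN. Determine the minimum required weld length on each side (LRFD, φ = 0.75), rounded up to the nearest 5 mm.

E48XX → F_EXX = 480 MPa.
Throat t_e = 0.707 × 14 = 9.898 mm.
φr_n = 0.75 × 0.6 × 480 × 9.898 × 10⁻³ = 2.138 kN/mm.
L_req = P_u / φr_n = 1590 / 2.138 = 743.7 mm total.
Per side: 743.7 / 2 = 371.8 mm.
Round up → use L = 375 mm on each side.

L = 375 mm on each side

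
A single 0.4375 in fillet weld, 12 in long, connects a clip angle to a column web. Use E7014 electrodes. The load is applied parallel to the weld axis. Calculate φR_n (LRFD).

E70XX → F_EXX = 70 ksi.
Effective throat t_e = 0.707 × 0.4375 = 0.3093 in.
Total length L = 12 in; A_we = 0.3093 × 12 = 3.712 in².
F_nw = 0.6 F_EXX = 0.6 × 70 = 42 ksi.
φR_n = 0.75 × 42 × 3.712 = 116.9 kips.

φR_n ≈ 117 kips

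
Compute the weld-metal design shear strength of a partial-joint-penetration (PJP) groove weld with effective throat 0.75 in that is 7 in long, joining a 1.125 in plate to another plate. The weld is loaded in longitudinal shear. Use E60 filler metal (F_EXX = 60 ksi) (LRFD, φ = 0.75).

φR_n ≈ 142 kips

Effective throat (given) t_e = 0.75 in.
A_we = 0.75 × 7 = 5.25 in².
F_nw = 0.6 F_EXX = 36 ksi.
φR_n = 0.75 × 36 × 5.25 = 141.8 kips.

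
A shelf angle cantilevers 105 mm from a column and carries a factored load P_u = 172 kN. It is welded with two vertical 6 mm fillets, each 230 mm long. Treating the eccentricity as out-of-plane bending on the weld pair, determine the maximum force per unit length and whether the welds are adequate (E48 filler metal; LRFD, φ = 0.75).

E48XX → F_EXX = 480 MPa.
L_w = 2 × 230 = 460 mm; section modulus (unit throat) S = 2 × L²/6 = 17630 mm².
Direct shear f_v = P/L_w = 172×10³/460 = 373.9 N/mm.
Moment M = P × e = 172×10³ × 105 = 18060000 N·mm; bending f_b = M/S = 1024 N/mm.
f_max = √(f_v² + f_b²) = √(373.9² + 1024²) = 1090 N/mm.
φr_n = 0.75 × 0.6 × 480 × (0.707 × 6) = 916.3 N/mm → NOT adequate.

f_max ≈ 1090 N/mm; NOT adequate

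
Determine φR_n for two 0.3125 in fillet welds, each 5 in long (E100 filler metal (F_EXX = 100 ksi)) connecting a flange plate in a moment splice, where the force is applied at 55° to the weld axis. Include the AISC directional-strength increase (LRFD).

t_e = 0.707 × 0.3125 = 0.2209 in; A_we = 0.2209 × 10 = 2.209 in².
Directional factor: 1.0 + 0.5 sin^1.5(55°) = 1.371.
F_nw = 0.6 × 100 × 1.371 = 82.24 ksi.
φR_n = 0.75 × 82.24 × 2.209 = 136.3 kip.

φR_n ≈ 136 kip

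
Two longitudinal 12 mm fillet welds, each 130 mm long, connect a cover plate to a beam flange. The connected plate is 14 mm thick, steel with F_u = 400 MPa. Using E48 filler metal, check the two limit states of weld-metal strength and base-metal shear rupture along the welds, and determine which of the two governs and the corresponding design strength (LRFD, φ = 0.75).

φR_n ≈ 476 kN (weld metal governs)

E48XX → F_EXX = 480 MPa.
t_e = 0.707 × 12 = 8.484 mm; L = 260 mm.
Weld metal: φR_n = 0.75 × 0.6 × 480 × 8.484 × 260 × 10⁻³ = 476.5 kN.
Base metal (shear rupture): φR_n = 0.75 × 0.6 × 400 × 14 × 260 × 10⁻³ = 655.2 kN.
Governing: weld metal.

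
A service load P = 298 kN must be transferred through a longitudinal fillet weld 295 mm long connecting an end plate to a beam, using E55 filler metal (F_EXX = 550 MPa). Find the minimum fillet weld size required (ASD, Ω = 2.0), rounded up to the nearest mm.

w = 9 mm

Total weld length L = 295 mm.
Required throat t_e = P × Ω / (0.6 F_EXX × L) = 298 × 2.0 / (0.6 × 550 × 295 × 10⁻³) = 6.122 mm.
Required leg w = t_e / 0.707 = 8.659 mm → use 9 mm.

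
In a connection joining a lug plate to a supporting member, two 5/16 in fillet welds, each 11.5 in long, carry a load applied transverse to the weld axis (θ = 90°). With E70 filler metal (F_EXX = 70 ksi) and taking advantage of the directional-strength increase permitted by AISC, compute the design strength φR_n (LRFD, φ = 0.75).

φR_n ≈ 240 kips

t_e = 0.707 × 0.3125 = 0.2209 in; A_we = 0.2209 × 23 = 5.082 in².
Directional factor: 1.0 + 0.5 sin^1.5(90°) = 1.5.
F_nw = 0.6 × 70 × 1.5 = 63 ksi.
φR_n = 0.75 × 63 × 5.082 = 240.1 kips.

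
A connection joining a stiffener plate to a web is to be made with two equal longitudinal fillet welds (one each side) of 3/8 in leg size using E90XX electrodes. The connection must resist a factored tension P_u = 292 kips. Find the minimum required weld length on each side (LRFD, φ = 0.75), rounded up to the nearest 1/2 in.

L = 14 in on each side

E90XX → F_EXX = 90 ksi.
Throat t_e = 0.707 × 0.375 = 0.2651 in.
φr_n = 0.75 × 0.6 × 90 × 0.2651 = 10.74 kips/in.
L_req = P_u / φr_n = 292 / 10.74 = 27.19 in total.
Per side: 27.19 / 2 = 13.6 in.
Round up → use L = 14 in on each side.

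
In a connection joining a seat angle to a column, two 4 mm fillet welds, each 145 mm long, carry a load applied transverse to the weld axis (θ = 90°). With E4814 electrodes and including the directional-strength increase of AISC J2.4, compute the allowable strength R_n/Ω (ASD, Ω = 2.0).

E48XX → F_EXX = 480 MPa.
t_e = 0.707 × 4 = 2.828 mm; A_we = 2.828 × 290 = 820.1 mm².
Directional factor: 1.0 + 0.5 sin^1.5(90°) = 1.5.
F_nw = 0.6 × 480 × 1.5 = 432 MPa.
R_n/Ω = (432 × 820.1) / 2.0 × 10⁻³ = 177.1 kN.

R_n/Ω ≈ 177 kN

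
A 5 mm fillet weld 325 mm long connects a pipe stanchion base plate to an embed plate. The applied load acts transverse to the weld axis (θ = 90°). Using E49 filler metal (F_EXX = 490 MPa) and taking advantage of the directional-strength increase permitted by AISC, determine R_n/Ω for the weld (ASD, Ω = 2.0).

t_e = 0.707 × 5 = 3.535 mm; A_we = 3.535 × 325 = 1149 mm².
Directional factor: 1.0 + 0.5 sin^1.5(90°) = 1.5.
F_nw = 0.6 × 490 × 1.5 = 441 MPa.
R_n/Ω = (441 × 1149) / 2.0 × 10⁻³ = 253.3 kN.

R_n/Ω ≈ 253 kN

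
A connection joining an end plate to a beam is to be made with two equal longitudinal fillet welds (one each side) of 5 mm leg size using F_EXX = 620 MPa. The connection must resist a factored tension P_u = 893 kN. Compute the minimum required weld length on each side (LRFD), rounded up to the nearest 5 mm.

Throat t_e = 0.707 × 5 = 3.535 mm.
φr_n = 0.75 × 0.6 × 620 × 3.535 × 10⁻³ = 0.9863 kN/mm.
L_req = P_u / φr_n = 893 / 0.9863 = 905.4 mm total.
Per side: 905.4 / 2 = 452.7 mm.
Round up → use L = 455 mm on each side.

L = 455 mm on each side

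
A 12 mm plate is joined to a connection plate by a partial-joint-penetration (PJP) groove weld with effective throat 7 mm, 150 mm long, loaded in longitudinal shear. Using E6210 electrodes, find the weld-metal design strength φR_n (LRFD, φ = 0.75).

E62XX → F_EXX = 620 MPa.
Effective throat (given) t_e = 7 mm.
A_we = 7 × 150 = 1050 mm².
F_nw = 0.6 F_EXX = 372 MPa.
φR_n = 0.75 × 372 × 1050 × 10⁻³ = 293 kN.

φR_n ≈ 293 kN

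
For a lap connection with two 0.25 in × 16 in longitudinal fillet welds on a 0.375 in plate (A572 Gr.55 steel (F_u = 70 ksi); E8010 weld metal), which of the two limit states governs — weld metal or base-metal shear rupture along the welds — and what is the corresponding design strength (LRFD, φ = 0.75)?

E80XX → F_EXX = 80 ksi.
t_e = 0.707 × 0.25 = 0.1767 in; L = 32 in.
Weld metal: φR_n = 0.75 × 0.6 × 80 × 0.1767 × 32 = 203.6 kips.
Base metal (shear rupture): φR_n = 0.75 × 0.6 × 70 × 0.375 × 32 = 378 kips.
Governing: weld metal.

φR_n ≈ 204 kips (weld metal governs)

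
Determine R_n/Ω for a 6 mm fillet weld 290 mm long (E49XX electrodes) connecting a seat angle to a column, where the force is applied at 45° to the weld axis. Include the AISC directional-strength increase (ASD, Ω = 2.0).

E49XX → F_EXX = 490 MPa.
t_e = 0.707 × 6 = 4.242 mm; A_we = 4.242 × 290 = 1230 mm².
Directional factor: 1.0 + 0.5 sin^1.5(45°) = 1.297.
F_nw = 0.6 × 490 × 1.297 = 381.4 MPa.
R_n/Ω = (381.4 × 1230) / 2.0 × 10⁻³ = 234.6 kN.

R_n/Ω ≈ 235 kN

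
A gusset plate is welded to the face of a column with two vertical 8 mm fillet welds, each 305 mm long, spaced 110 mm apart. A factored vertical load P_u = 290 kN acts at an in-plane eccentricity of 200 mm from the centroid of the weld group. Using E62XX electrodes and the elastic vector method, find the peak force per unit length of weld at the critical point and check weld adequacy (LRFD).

f_max ≈ 1650 N/mm; NOT adequate

E62XX → F_EXX = 620 MPa.
Total weld length L_w = 610 mm. Treat welds as unit-width lines.
Polar moment about centroid: J = 2[d³/12 + d(b/2)²] = 2[305³/12 + 305×55²] = 6574000 mm³.
Direct shear f_v = P/L_w = 290×10³ / 610 = 475.4 N/mm (vertical).
Torsion M = P·e = 290×10³ × 200 = 58000000 N·mm.
Critical point at (x, y) = (55, 152.5) from centroid. f_tx = M·y/J = 1345 N/mm; f_ty = M·x/J = 485.2 N/mm.
Resultant f_max = √[f_tx² + (f_v + f_ty)²] = √[1345² + (475.4 + 485.2)²] = 1653 N/mm.
Capacity per unit length: φr_n = 0.75 × 0.6 × 620 × (0.707 × 8) = 1578 N/mm.
1653 > 1578 → NOT adequate.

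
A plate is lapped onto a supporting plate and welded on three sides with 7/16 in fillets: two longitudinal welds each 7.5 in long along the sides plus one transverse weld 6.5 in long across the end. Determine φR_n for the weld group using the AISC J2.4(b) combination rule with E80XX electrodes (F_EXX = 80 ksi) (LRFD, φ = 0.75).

φR_n ≈ 251 kip

t_e = 0.707 × 0.4375 = 0.3093 in.
R_nwl = 0.6 × 80 × 0.3093 × 15 = 222.7 kip (longitudinal, 2 welds).
R_nwt = 0.6 × 80 × 0.3093 × 6.5 = 96.51 kip (transverse, base value).
(i) R_nwl + R_nwt = 319.2 kip; (ii) 0.85 R_nwl + 1.5 R_nwt = 334.1 kip.
R_n = max = 334.1 kip [governs: (ii)]; φR_n = 250.5 kip.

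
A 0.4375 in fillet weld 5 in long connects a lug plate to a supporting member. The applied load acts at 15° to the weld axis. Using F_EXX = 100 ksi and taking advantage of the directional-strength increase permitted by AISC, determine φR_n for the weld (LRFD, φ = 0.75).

t_e = 0.707 × 0.4375 = 0.3093 in; A_we = 0.3093 × 5 = 1.547 in².
Directional factor: 1.0 + 0.5 sin^1.5(15°) = 1.066.
F_nw = 0.6 × 100 × 1.066 = 63.95 ksi.
φR_n = 0.75 × 63.95 × 1.547 = 74.18 kip.

φR_n ≈ 74.2 kip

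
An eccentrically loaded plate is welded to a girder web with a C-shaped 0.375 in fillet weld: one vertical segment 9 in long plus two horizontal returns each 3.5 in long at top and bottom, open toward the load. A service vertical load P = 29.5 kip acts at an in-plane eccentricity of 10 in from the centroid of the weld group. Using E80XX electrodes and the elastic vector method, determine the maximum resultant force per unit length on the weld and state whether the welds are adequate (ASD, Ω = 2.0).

E80XX → F_EXX = 80 ksi.
Total weld length L_w = 16 in. Treat welds as unit-width lines.
Centroid: x̄ = 2×3.5×1.75 / 16 = 0.7656 in from the vertical weld.
Polar moment about centroid: J = I_x + I_y = [9³/12 + 2×3.5×4.5²] + [9×0.7656² + 2(3.5³/12 + 3.5×0.9844²)] = 221.7 in³.
Direct shear f_v = P/L_w = 29.5 / 16 = 1.844 kip/in (vertical).
Torsion M = P·e = 29.5 × 10 = 295 kip·in.
Critical point at (x, y) = (2.734, 4.5) from centroid. f_tx = M·y/J = 5.988 kip/in; f_ty = M·x/J = 3.638 kip/in.
Resultant f_max = √[f_tx² + (f_v + f_ty)²] = √[5.988² + (1.844 + 3.638)²] = 8.118 kip/in.
Capacity per unit length: r_n/Ω = (1/2.0) × 0.6 × 80 × (0.707 × 0.375) = 6.363 kip/in.
8.118 > 6.363 → NOT adequate.

f_max ≈ 8.12 kip/in; NOT adequate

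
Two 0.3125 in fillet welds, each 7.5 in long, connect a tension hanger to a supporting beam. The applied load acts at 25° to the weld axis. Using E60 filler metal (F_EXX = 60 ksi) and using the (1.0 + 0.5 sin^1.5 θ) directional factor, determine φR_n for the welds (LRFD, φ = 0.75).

φR_n ≈ 102 kip

t_e = 0.707 × 0.3125 = 0.2209 in; A_we = 0.2209 × 15 = 3.314 in².
Directional factor: 1.0 + 0.5 sin^1.5(25°) = 1.137.
F_nw = 0.6 × 60 × 1.137 = 40.95 ksi.
φR_n = 0.75 × 40.95 × 3.314 = 101.8 kip.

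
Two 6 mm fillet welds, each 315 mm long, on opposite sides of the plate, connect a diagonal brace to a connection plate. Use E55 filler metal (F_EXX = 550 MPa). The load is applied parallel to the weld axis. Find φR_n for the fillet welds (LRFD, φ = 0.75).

φR_n ≈ 661 kN

Effective throat t_e = 0.707 × 6 = 4.242 mm.
Total length L = 630 mm; A_we = 4.242 × 630 = 2672 mm².
F_nw = 0.6 F_EXX = 0.6 × 550 = 330 MPa.
φR_n = 0.75 × 330 × 2672 × 10⁻³ = 661.4 kN.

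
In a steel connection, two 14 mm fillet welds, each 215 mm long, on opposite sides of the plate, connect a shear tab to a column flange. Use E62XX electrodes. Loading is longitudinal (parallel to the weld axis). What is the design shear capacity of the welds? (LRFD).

φR_n ≈ 1190 kN

E62XX → F_EXX = 620 MPa.
Effective throat t_e = 0.707 × 14 = 9.898 mm.
Total length L = 430 mm; A_we = 9.898 × 430 = 4256 mm².
F_nw = 0.6 F_EXX = 0.6 × 620 = 372 MPa.
φR_n = 0.75 × 372 × 4256 × 10⁻³ = 1187 kN.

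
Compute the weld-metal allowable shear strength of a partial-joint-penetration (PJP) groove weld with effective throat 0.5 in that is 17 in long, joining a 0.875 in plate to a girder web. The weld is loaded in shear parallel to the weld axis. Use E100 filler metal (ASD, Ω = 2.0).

E100XX → F_EXX = 100 ksi.
Effective throat (given) t_e = 0.5 in.
A_we = 0.5 × 17 = 8.5 in².
F_nw = 0.6 F_EXX = 60 ksi.
R_n/Ω = (60 × 8.5) / 2.0 = 255 kip.

R_n/Ω ≈ 255 kip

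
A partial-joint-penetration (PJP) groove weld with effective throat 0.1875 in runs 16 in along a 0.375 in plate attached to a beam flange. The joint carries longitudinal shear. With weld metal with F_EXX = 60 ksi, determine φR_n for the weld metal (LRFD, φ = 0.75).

Effective throat (given) t_e = 0.1875 in.
A_we = 0.1875 × 16 = 3 in².
F_nw = 0.6 F_EXX = 36 ksi.
φR_n = 0.75 × 36 × 3 = 81 kip.

φR_n ≈ 81 kip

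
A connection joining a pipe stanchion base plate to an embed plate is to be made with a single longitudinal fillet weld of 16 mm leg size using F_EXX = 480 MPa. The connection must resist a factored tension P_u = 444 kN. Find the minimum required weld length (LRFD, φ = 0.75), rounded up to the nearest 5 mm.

L = 185 mm

Throat t_e = 0.707 × 16 = 11.31 mm.
φr_n = 0.75 × 0.6 × 480 × 11.31 × 10⁻³ = 2.443 kN/mm.
L_req = P_u / φr_n = 444 / 2.443 = 181.7 mm total.
Round up → use L = 185 mm.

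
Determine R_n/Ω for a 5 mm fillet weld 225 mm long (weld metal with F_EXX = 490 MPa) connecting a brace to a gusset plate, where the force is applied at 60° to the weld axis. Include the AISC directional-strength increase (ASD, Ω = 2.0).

t_e = 0.707 × 5 = 3.535 mm; A_we = 3.535 × 225 = 795.4 mm².
Directional factor: 1.0 + 0.5 sin^1.5(60°) = 1.403.
F_nw = 0.6 × 490 × 1.403 = 412.5 MPa.
R_n/Ω = (412.5 × 795.4) / 2.0 × 10⁻³ = 164 kN.

R_n/Ω ≈ 164 kN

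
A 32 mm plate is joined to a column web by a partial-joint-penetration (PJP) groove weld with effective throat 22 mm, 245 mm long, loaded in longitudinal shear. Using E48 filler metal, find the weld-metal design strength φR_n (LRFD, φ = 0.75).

E48XX → F_EXX = 480 MPa.
Effective throat (given) t_e = 22 mm.
A_we = 22 × 245 = 5390 mm².
F_nw = 0.6 F_EXX = 288 MPa.
φR_n = 0.75 × 288 × 5390 × 10⁻³ = 1164 kN.

φR_n ≈ 1160 kN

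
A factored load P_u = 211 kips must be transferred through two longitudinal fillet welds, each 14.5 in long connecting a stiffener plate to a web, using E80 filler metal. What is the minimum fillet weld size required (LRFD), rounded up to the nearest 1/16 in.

E80XX → F_EXX = 80 ksi.
Total weld length L = 29 in.
Required throat t_e = P_u / (φ × 0.6 F_EXX × L) = 211 / (0.75 × 0.6 × 80 × 29) = 0.2021 in.
Required leg w = t_e / 0.707 = 0.2859 in → use 5/16 in.

w = 5/16 in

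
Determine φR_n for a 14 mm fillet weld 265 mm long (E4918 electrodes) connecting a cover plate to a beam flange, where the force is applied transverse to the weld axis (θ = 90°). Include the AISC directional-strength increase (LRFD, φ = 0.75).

φR_n ≈ 868 kN

E49XX → F_EXX = 490 MPa.
t_e = 0.707 × 14 = 9.898 mm; A_we = 9.898 × 265 = 2623 mm².
Directional factor: 1.0 + 0.5 sin^1.5(90°) = 1.5.
F_nw = 0.6 × 490 × 1.5 = 441 MPa.
φR_n = 0.75 × 441 × 2623 × 10⁻³ = 867.5 kN.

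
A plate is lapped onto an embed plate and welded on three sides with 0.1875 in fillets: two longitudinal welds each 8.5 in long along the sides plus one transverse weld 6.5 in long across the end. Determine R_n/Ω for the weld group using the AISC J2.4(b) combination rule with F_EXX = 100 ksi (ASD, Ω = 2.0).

t_e = 0.707 × 0.1875 = 0.1326 in.
R_nwl = 0.6 × 100 × 0.1326 × 17 = 135.2 kips (longitudinal, 2 welds).
R_nwt = 0.6 × 100 × 0.1326 × 6.5 = 51.7 kips (transverse, base value).
(i) R_nwl + R_nwt = 186.9 kips; (ii) 0.85 R_nwl + 1.5 R_nwt = 192.5 kips.
R_n = max = 192.5 kips [governs: (ii)]; R_n/Ω = 96.24 kips.

R_n/Ω ≈ 96.2 kips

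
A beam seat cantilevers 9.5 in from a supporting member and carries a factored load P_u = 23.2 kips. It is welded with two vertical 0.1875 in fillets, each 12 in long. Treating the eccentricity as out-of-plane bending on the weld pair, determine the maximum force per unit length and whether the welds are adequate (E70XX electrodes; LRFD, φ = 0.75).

f_max ≈ 4.69 kip/in; NOT adequate

E70XX → F_EXX = 70 ksi.
L_w = 2 × 12 = 24 in; section modulus (unit throat) S = 2 × L²/6 = 48 in².
Direct shear f_v = P/L_w = 23.2/24 = 0.9667 kip/in.
Moment M = P × e = 23.2 × 9.5 = 220.4 kip·in; bending f_b = M/S = 4.592 kip/in.
f_max = √(f_v² + f_b²) = √(0.9667² + 4.592²) = 4.692 kip/in.
φr_n = 0.75 × 0.6 × 70 × (0.707 × 0.1875) = 4.176 kip/in → NOT adequate.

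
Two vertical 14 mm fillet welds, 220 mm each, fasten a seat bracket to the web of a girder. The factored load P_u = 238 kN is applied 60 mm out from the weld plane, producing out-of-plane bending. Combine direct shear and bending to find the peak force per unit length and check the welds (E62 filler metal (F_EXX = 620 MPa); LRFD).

L_w = 2 × 220 = 440 mm; section modulus (unit throat) S = 2 × L²/6 = 16130 mm².
Direct shear f_v = P/L_w = 238×10³/440 = 540.9 N/mm.
Moment M = P × e = 238×10³ × 60 = 14280000 N·mm; bending f_b = M/S = 885.1 N/mm.
f_max = √(f_v² + f_b²) = √(540.9² + 885.1²) = 1037 N/mm.
φr_n = 0.75 × 0.6 × 620 × (0.707 × 14) = 2762 N/mm → adequate.

f_max ≈ 1040 N/mm; adequate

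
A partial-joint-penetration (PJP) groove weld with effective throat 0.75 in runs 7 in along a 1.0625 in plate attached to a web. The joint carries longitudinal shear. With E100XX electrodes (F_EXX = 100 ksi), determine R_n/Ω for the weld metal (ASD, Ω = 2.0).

R_n/Ω ≈ 158 kip

Effective throat (given) t_e = 0.75 in.
A_we = 0.75 × 7 = 5.25 in².
F_nw = 0.6 F_EXX = 60 ksi.
R_n/Ω = (60 × 5.25) / 2.0 = 157.5 kip.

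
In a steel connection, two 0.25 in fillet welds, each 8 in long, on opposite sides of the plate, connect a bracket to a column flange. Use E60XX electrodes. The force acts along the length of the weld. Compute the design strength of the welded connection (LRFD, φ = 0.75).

E60XX → F_EXX = 60 ksi.
Effective throat t_e = 0.707 × 0.25 = 0.1767 in.
Total length L = 16 in; A_we = 0.1767 × 16 = 2.828 in².
F_nw = 0.6 F_EXX = 0.6 × 60 = 36 ksi.
φR_n = 0.75 × 36 × 2.828 = 76.36 kips.

φR_n ≈ 76.4 kips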